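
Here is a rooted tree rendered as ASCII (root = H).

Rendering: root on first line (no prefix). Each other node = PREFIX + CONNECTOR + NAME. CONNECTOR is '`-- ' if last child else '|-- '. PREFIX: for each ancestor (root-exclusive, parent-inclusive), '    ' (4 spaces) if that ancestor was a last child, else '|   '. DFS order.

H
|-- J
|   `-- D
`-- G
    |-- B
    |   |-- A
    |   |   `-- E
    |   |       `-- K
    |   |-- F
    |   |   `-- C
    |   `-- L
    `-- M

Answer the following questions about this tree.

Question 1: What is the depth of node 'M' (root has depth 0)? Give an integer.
Answer: 2

Derivation:
Path from root to M: H -> G -> M
Depth = number of edges = 2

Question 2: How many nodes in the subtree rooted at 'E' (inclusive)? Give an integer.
Subtree rooted at E contains: E, K
Count = 2

Answer: 2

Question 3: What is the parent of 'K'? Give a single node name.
Scan adjacency: K appears as child of E

Answer: E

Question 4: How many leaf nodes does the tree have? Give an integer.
Leaves (nodes with no children): C, D, K, L, M

Answer: 5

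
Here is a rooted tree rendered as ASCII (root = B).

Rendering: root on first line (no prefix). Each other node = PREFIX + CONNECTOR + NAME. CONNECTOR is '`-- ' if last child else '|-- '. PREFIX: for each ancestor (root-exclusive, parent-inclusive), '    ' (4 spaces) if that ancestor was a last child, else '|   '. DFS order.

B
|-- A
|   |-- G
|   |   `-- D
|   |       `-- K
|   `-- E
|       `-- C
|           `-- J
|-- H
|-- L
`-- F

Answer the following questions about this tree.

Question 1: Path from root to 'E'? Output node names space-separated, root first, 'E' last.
Walk down from root: B -> A -> E

Answer: B A E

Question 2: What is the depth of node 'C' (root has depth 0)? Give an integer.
Answer: 3

Derivation:
Path from root to C: B -> A -> E -> C
Depth = number of edges = 3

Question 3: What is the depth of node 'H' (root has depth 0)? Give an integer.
Answer: 1

Derivation:
Path from root to H: B -> H
Depth = number of edges = 1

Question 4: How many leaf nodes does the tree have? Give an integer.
Answer: 5

Derivation:
Leaves (nodes with no children): F, H, J, K, L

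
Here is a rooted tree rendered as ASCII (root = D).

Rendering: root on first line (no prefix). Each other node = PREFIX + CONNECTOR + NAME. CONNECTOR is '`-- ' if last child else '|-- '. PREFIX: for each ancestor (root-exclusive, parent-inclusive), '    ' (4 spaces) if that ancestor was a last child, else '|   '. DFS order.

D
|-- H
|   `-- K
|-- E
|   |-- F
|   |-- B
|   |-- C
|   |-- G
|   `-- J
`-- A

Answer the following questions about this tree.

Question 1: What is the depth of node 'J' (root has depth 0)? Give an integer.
Answer: 2

Derivation:
Path from root to J: D -> E -> J
Depth = number of edges = 2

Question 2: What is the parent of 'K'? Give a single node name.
Answer: H

Derivation:
Scan adjacency: K appears as child of H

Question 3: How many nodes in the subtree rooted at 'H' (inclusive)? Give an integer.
Answer: 2

Derivation:
Subtree rooted at H contains: H, K
Count = 2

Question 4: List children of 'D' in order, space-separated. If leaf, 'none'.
Answer: H E A

Derivation:
Node D's children (from adjacency): H, E, A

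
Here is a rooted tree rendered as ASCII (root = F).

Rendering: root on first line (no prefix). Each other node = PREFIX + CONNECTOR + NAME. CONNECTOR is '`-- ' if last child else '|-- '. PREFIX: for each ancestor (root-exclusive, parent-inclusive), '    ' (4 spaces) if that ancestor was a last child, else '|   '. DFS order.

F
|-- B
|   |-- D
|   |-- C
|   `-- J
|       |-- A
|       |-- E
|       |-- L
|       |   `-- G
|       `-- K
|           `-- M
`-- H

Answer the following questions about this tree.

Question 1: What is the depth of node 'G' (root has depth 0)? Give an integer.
Answer: 4

Derivation:
Path from root to G: F -> B -> J -> L -> G
Depth = number of edges = 4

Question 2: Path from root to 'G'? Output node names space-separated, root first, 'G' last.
Answer: F B J L G

Derivation:
Walk down from root: F -> B -> J -> L -> G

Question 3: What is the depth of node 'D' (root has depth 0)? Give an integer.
Path from root to D: F -> B -> D
Depth = number of edges = 2

Answer: 2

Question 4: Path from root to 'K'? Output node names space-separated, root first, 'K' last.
Answer: F B J K

Derivation:
Walk down from root: F -> B -> J -> K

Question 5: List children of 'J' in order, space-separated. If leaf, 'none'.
Node J's children (from adjacency): A, E, L, K

Answer: A E L K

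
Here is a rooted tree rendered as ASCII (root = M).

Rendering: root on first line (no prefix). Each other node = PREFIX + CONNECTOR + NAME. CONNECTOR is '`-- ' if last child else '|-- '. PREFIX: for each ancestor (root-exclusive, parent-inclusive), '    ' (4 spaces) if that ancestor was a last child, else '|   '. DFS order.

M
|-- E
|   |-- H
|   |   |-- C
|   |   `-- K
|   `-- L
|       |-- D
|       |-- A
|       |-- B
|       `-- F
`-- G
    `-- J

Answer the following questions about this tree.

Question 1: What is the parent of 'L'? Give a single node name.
Scan adjacency: L appears as child of E

Answer: E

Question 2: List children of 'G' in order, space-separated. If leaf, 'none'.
Node G's children (from adjacency): J

Answer: J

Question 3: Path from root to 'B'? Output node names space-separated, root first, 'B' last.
Walk down from root: M -> E -> L -> B

Answer: M E L B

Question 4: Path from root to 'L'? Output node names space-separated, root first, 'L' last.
Answer: M E L

Derivation:
Walk down from root: M -> E -> L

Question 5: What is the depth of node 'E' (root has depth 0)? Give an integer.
Path from root to E: M -> E
Depth = number of edges = 1

Answer: 1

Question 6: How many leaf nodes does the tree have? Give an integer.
Answer: 7

Derivation:
Leaves (nodes with no children): A, B, C, D, F, J, K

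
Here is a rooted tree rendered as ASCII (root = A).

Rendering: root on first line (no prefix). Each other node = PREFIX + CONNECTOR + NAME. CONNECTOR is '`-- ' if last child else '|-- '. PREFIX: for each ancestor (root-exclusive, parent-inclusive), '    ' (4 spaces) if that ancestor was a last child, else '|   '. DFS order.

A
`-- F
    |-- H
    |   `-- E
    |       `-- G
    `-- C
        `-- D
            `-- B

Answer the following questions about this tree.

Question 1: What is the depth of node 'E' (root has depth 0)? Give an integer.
Answer: 3

Derivation:
Path from root to E: A -> F -> H -> E
Depth = number of edges = 3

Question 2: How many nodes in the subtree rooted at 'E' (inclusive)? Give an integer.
Answer: 2

Derivation:
Subtree rooted at E contains: E, G
Count = 2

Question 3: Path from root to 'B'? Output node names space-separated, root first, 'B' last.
Walk down from root: A -> F -> C -> D -> B

Answer: A F C D B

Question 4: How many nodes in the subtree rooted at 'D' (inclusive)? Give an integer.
Answer: 2

Derivation:
Subtree rooted at D contains: B, D
Count = 2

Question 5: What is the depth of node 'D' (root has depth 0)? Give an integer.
Path from root to D: A -> F -> C -> D
Depth = number of edges = 3

Answer: 3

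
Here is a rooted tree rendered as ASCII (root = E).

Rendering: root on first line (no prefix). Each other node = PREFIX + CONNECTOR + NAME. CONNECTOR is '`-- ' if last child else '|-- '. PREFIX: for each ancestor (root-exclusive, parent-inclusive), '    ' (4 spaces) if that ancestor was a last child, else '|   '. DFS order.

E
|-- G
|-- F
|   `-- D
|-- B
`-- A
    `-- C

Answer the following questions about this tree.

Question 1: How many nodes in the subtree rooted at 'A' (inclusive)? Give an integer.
Answer: 2

Derivation:
Subtree rooted at A contains: A, C
Count = 2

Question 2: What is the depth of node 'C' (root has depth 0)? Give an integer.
Path from root to C: E -> A -> C
Depth = number of edges = 2

Answer: 2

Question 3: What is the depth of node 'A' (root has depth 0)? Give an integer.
Path from root to A: E -> A
Depth = number of edges = 1

Answer: 1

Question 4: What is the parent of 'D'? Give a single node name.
Answer: F

Derivation:
Scan adjacency: D appears as child of F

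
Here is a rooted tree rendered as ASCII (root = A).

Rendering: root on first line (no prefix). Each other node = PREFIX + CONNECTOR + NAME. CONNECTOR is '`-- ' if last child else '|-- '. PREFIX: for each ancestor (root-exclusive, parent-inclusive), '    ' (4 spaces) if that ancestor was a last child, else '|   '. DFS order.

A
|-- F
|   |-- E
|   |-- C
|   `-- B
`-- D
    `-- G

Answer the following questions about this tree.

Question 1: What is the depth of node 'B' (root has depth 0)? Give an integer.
Path from root to B: A -> F -> B
Depth = number of edges = 2

Answer: 2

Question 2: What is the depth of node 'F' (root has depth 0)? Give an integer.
Answer: 1

Derivation:
Path from root to F: A -> F
Depth = number of edges = 1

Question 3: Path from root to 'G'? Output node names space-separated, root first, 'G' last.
Walk down from root: A -> D -> G

Answer: A D G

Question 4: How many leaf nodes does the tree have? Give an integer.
Leaves (nodes with no children): B, C, E, G

Answer: 4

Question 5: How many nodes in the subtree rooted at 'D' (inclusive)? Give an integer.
Subtree rooted at D contains: D, G
Count = 2

Answer: 2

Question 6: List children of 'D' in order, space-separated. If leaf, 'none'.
Answer: G

Derivation:
Node D's children (from adjacency): G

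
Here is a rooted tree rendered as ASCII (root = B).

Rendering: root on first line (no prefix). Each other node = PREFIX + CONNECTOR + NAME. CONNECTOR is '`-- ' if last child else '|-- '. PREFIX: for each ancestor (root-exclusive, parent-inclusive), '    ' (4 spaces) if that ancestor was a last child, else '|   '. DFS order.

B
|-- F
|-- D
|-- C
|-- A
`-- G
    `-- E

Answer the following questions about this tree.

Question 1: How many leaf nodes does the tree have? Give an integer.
Leaves (nodes with no children): A, C, D, E, F

Answer: 5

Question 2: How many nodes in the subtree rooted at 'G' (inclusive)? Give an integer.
Answer: 2

Derivation:
Subtree rooted at G contains: E, G
Count = 2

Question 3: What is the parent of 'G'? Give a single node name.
Answer: B

Derivation:
Scan adjacency: G appears as child of B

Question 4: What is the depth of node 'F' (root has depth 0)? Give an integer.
Path from root to F: B -> F
Depth = number of edges = 1

Answer: 1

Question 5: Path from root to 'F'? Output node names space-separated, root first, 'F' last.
Walk down from root: B -> F

Answer: B F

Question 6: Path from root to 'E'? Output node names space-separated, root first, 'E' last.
Answer: B G E

Derivation:
Walk down from root: B -> G -> E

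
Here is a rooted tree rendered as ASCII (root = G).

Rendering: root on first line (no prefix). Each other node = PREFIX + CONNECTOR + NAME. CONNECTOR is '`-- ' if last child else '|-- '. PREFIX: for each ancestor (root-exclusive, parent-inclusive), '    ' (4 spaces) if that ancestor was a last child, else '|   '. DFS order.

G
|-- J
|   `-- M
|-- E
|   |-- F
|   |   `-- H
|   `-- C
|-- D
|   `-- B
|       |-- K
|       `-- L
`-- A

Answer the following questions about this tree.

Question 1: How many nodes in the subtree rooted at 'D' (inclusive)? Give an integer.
Answer: 4

Derivation:
Subtree rooted at D contains: B, D, K, L
Count = 4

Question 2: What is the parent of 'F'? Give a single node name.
Scan adjacency: F appears as child of E

Answer: E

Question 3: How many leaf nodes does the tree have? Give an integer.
Answer: 6

Derivation:
Leaves (nodes with no children): A, C, H, K, L, M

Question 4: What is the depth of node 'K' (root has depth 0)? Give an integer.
Path from root to K: G -> D -> B -> K
Depth = number of edges = 3

Answer: 3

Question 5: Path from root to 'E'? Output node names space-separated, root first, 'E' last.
Walk down from root: G -> E

Answer: G E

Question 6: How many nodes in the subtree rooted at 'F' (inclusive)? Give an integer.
Subtree rooted at F contains: F, H
Count = 2

Answer: 2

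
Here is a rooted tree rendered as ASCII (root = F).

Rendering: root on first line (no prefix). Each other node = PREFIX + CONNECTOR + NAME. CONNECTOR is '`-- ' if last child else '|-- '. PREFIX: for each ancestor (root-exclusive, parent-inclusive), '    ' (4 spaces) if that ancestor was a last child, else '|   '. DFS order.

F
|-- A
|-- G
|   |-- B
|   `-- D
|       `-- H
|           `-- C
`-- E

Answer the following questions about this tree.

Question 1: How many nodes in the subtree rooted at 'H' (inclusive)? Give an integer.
Subtree rooted at H contains: C, H
Count = 2

Answer: 2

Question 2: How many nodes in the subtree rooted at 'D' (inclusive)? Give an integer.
Answer: 3

Derivation:
Subtree rooted at D contains: C, D, H
Count = 3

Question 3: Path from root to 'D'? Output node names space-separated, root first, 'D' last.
Walk down from root: F -> G -> D

Answer: F G D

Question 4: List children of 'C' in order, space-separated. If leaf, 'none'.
Answer: none

Derivation:
Node C's children (from adjacency): (leaf)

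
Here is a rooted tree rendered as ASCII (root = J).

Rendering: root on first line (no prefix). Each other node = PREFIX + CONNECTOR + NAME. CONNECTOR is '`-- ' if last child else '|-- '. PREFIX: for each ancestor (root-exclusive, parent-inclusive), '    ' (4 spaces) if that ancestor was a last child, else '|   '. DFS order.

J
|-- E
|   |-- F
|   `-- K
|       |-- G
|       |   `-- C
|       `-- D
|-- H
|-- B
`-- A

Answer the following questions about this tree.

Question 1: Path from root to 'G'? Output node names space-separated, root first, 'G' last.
Answer: J E K G

Derivation:
Walk down from root: J -> E -> K -> G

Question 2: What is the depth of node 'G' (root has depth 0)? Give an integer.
Answer: 3

Derivation:
Path from root to G: J -> E -> K -> G
Depth = number of edges = 3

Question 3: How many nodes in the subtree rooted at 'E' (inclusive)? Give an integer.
Subtree rooted at E contains: C, D, E, F, G, K
Count = 6

Answer: 6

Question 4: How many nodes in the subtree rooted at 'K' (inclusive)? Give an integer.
Answer: 4

Derivation:
Subtree rooted at K contains: C, D, G, K
Count = 4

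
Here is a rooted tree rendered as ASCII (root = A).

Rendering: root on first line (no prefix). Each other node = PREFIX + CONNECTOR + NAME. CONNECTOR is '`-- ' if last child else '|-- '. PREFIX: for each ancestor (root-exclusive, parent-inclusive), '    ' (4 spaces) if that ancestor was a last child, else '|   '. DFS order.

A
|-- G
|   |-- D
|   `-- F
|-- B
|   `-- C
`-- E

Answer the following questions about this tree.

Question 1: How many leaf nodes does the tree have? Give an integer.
Leaves (nodes with no children): C, D, E, F

Answer: 4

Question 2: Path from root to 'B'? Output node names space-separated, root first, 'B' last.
Answer: A B

Derivation:
Walk down from root: A -> B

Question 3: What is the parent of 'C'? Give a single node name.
Answer: B

Derivation:
Scan adjacency: C appears as child of B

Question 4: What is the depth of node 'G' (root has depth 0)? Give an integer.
Answer: 1

Derivation:
Path from root to G: A -> G
Depth = number of edges = 1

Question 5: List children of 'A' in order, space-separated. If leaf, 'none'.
Node A's children (from adjacency): G, B, E

Answer: G B E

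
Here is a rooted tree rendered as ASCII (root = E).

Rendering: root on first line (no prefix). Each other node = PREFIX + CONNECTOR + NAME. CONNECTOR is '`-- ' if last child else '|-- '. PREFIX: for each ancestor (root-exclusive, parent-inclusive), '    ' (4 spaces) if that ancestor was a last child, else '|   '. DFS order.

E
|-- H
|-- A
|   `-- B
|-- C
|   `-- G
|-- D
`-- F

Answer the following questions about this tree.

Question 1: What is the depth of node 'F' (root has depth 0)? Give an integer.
Path from root to F: E -> F
Depth = number of edges = 1

Answer: 1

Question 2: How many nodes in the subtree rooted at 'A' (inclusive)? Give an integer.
Answer: 2

Derivation:
Subtree rooted at A contains: A, B
Count = 2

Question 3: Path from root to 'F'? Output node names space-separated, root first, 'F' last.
Walk down from root: E -> F

Answer: E F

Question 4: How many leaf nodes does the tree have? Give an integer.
Leaves (nodes with no children): B, D, F, G, H

Answer: 5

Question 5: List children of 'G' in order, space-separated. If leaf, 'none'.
Answer: none

Derivation:
Node G's children (from adjacency): (leaf)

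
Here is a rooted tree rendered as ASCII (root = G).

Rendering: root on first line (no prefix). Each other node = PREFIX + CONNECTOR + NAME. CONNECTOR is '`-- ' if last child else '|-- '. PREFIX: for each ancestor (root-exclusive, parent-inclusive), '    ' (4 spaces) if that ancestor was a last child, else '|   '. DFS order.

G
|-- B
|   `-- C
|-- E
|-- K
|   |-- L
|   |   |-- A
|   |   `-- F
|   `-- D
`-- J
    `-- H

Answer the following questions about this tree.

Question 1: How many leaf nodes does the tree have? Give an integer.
Leaves (nodes with no children): A, C, D, E, F, H

Answer: 6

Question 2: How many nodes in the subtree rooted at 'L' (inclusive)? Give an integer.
Subtree rooted at L contains: A, F, L
Count = 3

Answer: 3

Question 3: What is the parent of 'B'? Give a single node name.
Answer: G

Derivation:
Scan adjacency: B appears as child of G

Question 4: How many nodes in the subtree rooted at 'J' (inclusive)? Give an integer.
Subtree rooted at J contains: H, J
Count = 2

Answer: 2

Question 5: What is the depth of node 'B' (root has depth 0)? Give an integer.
Path from root to B: G -> B
Depth = number of edges = 1

Answer: 1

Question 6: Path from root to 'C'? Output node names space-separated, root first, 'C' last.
Walk down from root: G -> B -> C

Answer: G B C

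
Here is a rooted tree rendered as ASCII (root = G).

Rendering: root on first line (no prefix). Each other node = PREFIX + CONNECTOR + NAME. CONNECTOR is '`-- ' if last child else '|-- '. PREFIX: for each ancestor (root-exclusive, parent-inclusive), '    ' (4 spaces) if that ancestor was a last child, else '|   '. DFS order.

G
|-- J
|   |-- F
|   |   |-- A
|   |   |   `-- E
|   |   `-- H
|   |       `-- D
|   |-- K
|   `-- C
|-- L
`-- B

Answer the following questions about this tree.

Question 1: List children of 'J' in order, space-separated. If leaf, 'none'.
Answer: F K C

Derivation:
Node J's children (from adjacency): F, K, C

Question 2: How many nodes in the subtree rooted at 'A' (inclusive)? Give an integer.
Subtree rooted at A contains: A, E
Count = 2

Answer: 2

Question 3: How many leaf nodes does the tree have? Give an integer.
Answer: 6

Derivation:
Leaves (nodes with no children): B, C, D, E, K, L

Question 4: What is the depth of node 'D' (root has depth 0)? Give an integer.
Path from root to D: G -> J -> F -> H -> D
Depth = number of edges = 4

Answer: 4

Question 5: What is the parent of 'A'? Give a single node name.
Scan adjacency: A appears as child of F

Answer: F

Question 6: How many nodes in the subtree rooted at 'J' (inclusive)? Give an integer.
Subtree rooted at J contains: A, C, D, E, F, H, J, K
Count = 8

Answer: 8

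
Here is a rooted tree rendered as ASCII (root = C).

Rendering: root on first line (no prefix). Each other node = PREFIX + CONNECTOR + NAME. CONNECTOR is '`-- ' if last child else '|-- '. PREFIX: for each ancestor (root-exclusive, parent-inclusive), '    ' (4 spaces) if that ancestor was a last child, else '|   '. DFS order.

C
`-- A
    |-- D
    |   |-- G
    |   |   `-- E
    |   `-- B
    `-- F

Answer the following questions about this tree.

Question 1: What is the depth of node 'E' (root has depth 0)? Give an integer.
Answer: 4

Derivation:
Path from root to E: C -> A -> D -> G -> E
Depth = number of edges = 4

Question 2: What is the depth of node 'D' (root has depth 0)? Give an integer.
Path from root to D: C -> A -> D
Depth = number of edges = 2

Answer: 2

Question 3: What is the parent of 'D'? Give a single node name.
Answer: A

Derivation:
Scan adjacency: D appears as child of A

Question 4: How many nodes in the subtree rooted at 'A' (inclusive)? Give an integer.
Subtree rooted at A contains: A, B, D, E, F, G
Count = 6

Answer: 6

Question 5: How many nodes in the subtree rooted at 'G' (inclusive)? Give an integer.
Answer: 2

Derivation:
Subtree rooted at G contains: E, G
Count = 2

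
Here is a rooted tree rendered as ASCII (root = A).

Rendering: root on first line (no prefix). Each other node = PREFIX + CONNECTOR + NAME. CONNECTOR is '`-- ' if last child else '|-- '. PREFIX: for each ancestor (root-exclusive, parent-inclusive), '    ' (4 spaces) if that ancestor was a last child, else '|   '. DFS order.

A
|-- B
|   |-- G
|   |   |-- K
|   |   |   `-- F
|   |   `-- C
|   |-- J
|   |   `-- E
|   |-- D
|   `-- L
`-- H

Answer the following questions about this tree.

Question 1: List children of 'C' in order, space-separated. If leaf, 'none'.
Answer: none

Derivation:
Node C's children (from adjacency): (leaf)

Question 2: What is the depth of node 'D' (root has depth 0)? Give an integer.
Answer: 2

Derivation:
Path from root to D: A -> B -> D
Depth = number of edges = 2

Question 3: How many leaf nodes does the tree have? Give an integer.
Leaves (nodes with no children): C, D, E, F, H, L

Answer: 6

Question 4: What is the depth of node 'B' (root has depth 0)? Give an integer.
Answer: 1

Derivation:
Path from root to B: A -> B
Depth = number of edges = 1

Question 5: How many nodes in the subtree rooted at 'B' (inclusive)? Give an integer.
Answer: 9

Derivation:
Subtree rooted at B contains: B, C, D, E, F, G, J, K, L
Count = 9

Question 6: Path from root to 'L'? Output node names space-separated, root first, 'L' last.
Walk down from root: A -> B -> L

Answer: A B L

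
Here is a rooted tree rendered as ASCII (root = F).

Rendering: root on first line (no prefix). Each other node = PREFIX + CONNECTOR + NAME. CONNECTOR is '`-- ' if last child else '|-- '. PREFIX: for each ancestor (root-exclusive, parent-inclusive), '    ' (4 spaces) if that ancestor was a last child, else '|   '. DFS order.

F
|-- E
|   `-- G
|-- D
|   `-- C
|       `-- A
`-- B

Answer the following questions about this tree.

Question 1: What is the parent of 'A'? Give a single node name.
Answer: C

Derivation:
Scan adjacency: A appears as child of C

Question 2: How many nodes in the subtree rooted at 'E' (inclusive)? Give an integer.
Subtree rooted at E contains: E, G
Count = 2

Answer: 2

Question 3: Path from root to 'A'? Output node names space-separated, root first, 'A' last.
Answer: F D C A

Derivation:
Walk down from root: F -> D -> C -> A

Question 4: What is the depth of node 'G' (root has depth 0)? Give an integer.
Path from root to G: F -> E -> G
Depth = number of edges = 2

Answer: 2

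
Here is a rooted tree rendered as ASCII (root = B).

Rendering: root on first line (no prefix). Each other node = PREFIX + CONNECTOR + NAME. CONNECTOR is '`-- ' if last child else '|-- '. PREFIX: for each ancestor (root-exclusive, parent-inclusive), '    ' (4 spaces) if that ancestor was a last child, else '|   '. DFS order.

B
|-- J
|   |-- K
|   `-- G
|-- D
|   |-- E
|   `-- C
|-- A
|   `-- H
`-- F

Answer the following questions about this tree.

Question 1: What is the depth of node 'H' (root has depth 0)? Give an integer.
Path from root to H: B -> A -> H
Depth = number of edges = 2

Answer: 2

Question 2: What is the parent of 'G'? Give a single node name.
Answer: J

Derivation:
Scan adjacency: G appears as child of J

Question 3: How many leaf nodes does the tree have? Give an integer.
Answer: 6

Derivation:
Leaves (nodes with no children): C, E, F, G, H, K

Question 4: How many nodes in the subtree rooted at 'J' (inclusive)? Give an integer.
Subtree rooted at J contains: G, J, K
Count = 3

Answer: 3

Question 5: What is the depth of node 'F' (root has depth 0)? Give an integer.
Path from root to F: B -> F
Depth = number of edges = 1

Answer: 1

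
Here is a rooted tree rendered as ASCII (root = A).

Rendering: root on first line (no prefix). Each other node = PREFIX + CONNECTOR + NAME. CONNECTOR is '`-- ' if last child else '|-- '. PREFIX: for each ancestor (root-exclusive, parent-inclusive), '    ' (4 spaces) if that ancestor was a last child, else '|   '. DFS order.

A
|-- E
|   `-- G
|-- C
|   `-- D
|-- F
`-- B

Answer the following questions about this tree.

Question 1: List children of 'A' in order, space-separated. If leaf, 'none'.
Answer: E C F B

Derivation:
Node A's children (from adjacency): E, C, F, B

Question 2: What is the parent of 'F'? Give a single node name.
Scan adjacency: F appears as child of A

Answer: A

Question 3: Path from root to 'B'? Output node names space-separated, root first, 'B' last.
Answer: A B

Derivation:
Walk down from root: A -> B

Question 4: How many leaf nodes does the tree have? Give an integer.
Leaves (nodes with no children): B, D, F, G

Answer: 4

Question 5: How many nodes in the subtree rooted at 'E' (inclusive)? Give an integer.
Subtree rooted at E contains: E, G
Count = 2

Answer: 2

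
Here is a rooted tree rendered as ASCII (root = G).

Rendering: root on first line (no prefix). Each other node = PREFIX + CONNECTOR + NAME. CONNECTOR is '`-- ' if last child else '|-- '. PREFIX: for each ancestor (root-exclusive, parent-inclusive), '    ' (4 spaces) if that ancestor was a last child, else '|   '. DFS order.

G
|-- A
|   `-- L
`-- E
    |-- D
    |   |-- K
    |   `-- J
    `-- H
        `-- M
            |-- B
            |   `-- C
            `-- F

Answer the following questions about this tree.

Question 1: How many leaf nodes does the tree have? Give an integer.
Answer: 5

Derivation:
Leaves (nodes with no children): C, F, J, K, L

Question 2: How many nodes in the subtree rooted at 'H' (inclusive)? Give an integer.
Answer: 5

Derivation:
Subtree rooted at H contains: B, C, F, H, M
Count = 5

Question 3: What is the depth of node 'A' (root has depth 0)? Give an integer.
Path from root to A: G -> A
Depth = number of edges = 1

Answer: 1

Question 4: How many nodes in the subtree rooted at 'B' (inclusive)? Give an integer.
Subtree rooted at B contains: B, C
Count = 2

Answer: 2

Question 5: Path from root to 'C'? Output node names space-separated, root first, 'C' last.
Answer: G E H M B C

Derivation:
Walk down from root: G -> E -> H -> M -> B -> C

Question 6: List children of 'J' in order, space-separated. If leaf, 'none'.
Node J's children (from adjacency): (leaf)

Answer: none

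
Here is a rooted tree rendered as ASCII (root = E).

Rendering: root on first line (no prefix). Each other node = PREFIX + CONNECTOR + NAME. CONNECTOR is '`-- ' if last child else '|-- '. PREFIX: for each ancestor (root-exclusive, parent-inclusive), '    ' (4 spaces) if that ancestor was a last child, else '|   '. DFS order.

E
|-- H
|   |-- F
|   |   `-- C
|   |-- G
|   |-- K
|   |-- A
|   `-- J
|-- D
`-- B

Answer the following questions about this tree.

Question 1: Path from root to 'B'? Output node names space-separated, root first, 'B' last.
Walk down from root: E -> B

Answer: E B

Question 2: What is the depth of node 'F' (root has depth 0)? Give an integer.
Answer: 2

Derivation:
Path from root to F: E -> H -> F
Depth = number of edges = 2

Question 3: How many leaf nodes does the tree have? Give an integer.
Answer: 7

Derivation:
Leaves (nodes with no children): A, B, C, D, G, J, K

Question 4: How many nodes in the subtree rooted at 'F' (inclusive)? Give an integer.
Answer: 2

Derivation:
Subtree rooted at F contains: C, F
Count = 2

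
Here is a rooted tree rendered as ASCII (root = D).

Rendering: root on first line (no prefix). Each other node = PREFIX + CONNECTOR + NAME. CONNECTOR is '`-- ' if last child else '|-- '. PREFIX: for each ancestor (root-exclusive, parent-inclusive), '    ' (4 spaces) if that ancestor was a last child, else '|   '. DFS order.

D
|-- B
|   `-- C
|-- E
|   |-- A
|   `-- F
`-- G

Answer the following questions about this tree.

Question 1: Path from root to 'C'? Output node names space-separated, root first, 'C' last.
Walk down from root: D -> B -> C

Answer: D B C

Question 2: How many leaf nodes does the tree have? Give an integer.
Leaves (nodes with no children): A, C, F, G

Answer: 4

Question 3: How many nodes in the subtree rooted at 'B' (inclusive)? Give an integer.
Subtree rooted at B contains: B, C
Count = 2

Answer: 2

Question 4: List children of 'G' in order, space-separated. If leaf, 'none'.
Answer: none

Derivation:
Node G's children (from adjacency): (leaf)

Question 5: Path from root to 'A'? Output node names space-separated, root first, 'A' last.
Answer: D E A

Derivation:
Walk down from root: D -> E -> A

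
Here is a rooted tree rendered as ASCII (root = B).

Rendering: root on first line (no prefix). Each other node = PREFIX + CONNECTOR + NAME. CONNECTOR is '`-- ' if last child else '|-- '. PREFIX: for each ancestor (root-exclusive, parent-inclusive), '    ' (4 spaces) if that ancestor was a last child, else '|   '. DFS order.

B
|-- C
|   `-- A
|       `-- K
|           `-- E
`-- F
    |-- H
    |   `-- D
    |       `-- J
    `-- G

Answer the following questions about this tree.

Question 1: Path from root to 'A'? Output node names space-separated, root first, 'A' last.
Answer: B C A

Derivation:
Walk down from root: B -> C -> A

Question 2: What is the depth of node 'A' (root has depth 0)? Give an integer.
Answer: 2

Derivation:
Path from root to A: B -> C -> A
Depth = number of edges = 2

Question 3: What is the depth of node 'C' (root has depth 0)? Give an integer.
Path from root to C: B -> C
Depth = number of edges = 1

Answer: 1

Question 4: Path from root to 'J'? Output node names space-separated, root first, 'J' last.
Walk down from root: B -> F -> H -> D -> J

Answer: B F H D J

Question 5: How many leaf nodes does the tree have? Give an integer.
Answer: 3

Derivation:
Leaves (nodes with no children): E, G, J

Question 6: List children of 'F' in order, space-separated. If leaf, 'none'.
Answer: H G

Derivation:
Node F's children (from adjacency): H, G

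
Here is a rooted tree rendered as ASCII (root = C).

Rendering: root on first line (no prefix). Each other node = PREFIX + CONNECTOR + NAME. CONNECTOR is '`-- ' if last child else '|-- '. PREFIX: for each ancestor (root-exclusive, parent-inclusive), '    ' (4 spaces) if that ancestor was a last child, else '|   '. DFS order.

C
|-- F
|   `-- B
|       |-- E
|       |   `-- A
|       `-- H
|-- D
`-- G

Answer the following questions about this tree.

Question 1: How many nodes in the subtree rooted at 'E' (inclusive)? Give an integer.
Answer: 2

Derivation:
Subtree rooted at E contains: A, E
Count = 2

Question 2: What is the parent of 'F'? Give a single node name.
Scan adjacency: F appears as child of C

Answer: C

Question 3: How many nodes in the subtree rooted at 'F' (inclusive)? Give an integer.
Subtree rooted at F contains: A, B, E, F, H
Count = 5

Answer: 5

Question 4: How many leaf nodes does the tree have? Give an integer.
Answer: 4

Derivation:
Leaves (nodes with no children): A, D, G, H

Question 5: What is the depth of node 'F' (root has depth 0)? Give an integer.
Path from root to F: C -> F
Depth = number of edges = 1

Answer: 1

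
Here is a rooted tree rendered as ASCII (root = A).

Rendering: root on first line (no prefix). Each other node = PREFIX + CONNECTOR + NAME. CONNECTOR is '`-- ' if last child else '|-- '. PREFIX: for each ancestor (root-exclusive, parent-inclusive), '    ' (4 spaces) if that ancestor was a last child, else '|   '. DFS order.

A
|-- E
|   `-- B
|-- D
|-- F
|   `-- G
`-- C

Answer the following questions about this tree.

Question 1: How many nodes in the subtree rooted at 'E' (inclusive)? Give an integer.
Subtree rooted at E contains: B, E
Count = 2

Answer: 2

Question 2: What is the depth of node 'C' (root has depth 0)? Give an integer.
Answer: 1

Derivation:
Path from root to C: A -> C
Depth = number of edges = 1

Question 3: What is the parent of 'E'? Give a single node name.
Scan adjacency: E appears as child of A

Answer: A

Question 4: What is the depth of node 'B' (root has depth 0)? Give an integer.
Path from root to B: A -> E -> B
Depth = number of edges = 2

Answer: 2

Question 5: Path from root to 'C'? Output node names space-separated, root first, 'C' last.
Answer: A C

Derivation:
Walk down from root: A -> C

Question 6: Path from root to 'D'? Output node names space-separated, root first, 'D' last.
Answer: A D

Derivation:
Walk down from root: A -> D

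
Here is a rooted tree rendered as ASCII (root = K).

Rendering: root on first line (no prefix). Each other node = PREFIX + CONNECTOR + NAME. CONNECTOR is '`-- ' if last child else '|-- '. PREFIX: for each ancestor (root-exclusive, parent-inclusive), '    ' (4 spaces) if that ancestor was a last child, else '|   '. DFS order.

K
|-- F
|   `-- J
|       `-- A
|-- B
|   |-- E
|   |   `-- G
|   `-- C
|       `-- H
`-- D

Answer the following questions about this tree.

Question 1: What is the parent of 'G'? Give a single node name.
Scan adjacency: G appears as child of E

Answer: E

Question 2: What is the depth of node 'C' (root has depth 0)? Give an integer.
Path from root to C: K -> B -> C
Depth = number of edges = 2

Answer: 2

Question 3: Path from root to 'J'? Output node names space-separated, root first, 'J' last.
Walk down from root: K -> F -> J

Answer: K F J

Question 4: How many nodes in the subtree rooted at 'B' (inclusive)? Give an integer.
Subtree rooted at B contains: B, C, E, G, H
Count = 5

Answer: 5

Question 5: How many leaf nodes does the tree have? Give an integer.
Answer: 4

Derivation:
Leaves (nodes with no children): A, D, G, H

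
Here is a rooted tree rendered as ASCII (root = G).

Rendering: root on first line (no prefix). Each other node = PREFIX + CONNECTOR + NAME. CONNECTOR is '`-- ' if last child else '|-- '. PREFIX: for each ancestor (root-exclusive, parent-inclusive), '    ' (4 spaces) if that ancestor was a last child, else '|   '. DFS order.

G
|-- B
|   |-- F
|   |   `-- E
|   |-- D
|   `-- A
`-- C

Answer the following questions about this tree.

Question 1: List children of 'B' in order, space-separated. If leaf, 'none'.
Answer: F D A

Derivation:
Node B's children (from adjacency): F, D, A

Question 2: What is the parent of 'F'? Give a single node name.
Scan adjacency: F appears as child of B

Answer: B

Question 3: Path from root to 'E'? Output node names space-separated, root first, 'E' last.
Answer: G B F E

Derivation:
Walk down from root: G -> B -> F -> E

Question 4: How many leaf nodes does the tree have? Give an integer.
Leaves (nodes with no children): A, C, D, E

Answer: 4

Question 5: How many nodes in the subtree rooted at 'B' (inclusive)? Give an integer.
Subtree rooted at B contains: A, B, D, E, F
Count = 5

Answer: 5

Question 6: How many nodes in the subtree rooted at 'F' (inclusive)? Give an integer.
Subtree rooted at F contains: E, F
Count = 2

Answer: 2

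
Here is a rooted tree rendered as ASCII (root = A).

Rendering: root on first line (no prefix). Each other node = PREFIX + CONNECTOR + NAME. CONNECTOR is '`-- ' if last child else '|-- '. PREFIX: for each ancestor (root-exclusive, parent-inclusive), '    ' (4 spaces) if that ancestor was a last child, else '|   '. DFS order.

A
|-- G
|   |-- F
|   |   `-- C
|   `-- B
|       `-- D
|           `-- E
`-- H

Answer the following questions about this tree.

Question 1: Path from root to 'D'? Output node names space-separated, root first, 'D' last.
Answer: A G B D

Derivation:
Walk down from root: A -> G -> B -> D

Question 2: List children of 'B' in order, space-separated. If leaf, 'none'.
Answer: D

Derivation:
Node B's children (from adjacency): D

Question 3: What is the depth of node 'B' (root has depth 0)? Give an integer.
Answer: 2

Derivation:
Path from root to B: A -> G -> B
Depth = number of edges = 2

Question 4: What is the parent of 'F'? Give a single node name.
Scan adjacency: F appears as child of G

Answer: G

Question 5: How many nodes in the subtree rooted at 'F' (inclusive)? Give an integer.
Subtree rooted at F contains: C, F
Count = 2

Answer: 2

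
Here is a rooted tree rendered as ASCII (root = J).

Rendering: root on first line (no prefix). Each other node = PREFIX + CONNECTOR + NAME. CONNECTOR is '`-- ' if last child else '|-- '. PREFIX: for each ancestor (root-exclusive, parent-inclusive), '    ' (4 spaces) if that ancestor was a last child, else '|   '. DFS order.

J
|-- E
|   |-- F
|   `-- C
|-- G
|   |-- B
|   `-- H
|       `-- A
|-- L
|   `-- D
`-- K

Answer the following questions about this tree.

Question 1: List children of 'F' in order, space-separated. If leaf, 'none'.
Node F's children (from adjacency): (leaf)

Answer: none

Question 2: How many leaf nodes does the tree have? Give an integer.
Answer: 6

Derivation:
Leaves (nodes with no children): A, B, C, D, F, K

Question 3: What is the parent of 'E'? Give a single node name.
Scan adjacency: E appears as child of J

Answer: J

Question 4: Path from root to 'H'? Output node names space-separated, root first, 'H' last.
Walk down from root: J -> G -> H

Answer: J G H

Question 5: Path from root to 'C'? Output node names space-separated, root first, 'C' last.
Walk down from root: J -> E -> C

Answer: J E C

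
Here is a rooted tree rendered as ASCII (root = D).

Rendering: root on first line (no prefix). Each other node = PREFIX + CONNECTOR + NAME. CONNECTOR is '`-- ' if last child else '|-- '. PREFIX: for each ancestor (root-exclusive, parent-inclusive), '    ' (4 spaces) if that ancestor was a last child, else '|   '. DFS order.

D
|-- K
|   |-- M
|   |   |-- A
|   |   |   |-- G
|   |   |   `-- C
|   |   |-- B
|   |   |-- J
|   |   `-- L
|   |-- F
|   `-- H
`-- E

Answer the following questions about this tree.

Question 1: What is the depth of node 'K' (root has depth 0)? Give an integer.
Answer: 1

Derivation:
Path from root to K: D -> K
Depth = number of edges = 1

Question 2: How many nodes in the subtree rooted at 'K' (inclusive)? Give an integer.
Answer: 10

Derivation:
Subtree rooted at K contains: A, B, C, F, G, H, J, K, L, M
Count = 10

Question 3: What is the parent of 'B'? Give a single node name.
Answer: M

Derivation:
Scan adjacency: B appears as child of M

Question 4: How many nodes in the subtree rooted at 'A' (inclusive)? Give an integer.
Answer: 3

Derivation:
Subtree rooted at A contains: A, C, G
Count = 3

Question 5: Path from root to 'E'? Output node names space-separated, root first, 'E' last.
Answer: D E

Derivation:
Walk down from root: D -> E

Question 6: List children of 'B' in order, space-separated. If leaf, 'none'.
Answer: none

Derivation:
Node B's children (from adjacency): (leaf)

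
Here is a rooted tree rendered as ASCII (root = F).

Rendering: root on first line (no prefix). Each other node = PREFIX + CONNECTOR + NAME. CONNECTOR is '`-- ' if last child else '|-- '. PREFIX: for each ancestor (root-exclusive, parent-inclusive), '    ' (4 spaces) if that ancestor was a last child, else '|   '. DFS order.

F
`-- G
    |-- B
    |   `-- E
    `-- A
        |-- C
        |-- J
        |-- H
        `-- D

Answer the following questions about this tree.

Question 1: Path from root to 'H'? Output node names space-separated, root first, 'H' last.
Walk down from root: F -> G -> A -> H

Answer: F G A H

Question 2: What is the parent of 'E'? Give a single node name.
Scan adjacency: E appears as child of B

Answer: B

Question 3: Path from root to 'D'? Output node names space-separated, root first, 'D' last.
Answer: F G A D

Derivation:
Walk down from root: F -> G -> A -> D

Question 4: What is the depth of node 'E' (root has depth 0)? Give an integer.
Path from root to E: F -> G -> B -> E
Depth = number of edges = 3

Answer: 3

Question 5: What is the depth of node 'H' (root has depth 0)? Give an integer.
Path from root to H: F -> G -> A -> H
Depth = number of edges = 3

Answer: 3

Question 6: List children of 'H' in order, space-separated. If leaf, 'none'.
Answer: none

Derivation:
Node H's children (from adjacency): (leaf)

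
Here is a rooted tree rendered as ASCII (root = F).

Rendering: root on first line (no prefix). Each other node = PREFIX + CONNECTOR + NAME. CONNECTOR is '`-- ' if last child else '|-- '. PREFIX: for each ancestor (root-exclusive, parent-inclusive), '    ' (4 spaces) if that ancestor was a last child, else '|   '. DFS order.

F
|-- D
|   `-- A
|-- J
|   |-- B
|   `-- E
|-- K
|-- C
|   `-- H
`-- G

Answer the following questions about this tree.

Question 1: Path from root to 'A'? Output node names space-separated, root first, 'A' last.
Answer: F D A

Derivation:
Walk down from root: F -> D -> A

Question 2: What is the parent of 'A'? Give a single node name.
Answer: D

Derivation:
Scan adjacency: A appears as child of D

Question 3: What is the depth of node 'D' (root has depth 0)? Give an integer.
Path from root to D: F -> D
Depth = number of edges = 1

Answer: 1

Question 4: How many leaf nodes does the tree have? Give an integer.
Leaves (nodes with no children): A, B, E, G, H, K

Answer: 6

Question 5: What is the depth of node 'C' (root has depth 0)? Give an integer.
Answer: 1

Derivation:
Path from root to C: F -> C
Depth = number of edges = 1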